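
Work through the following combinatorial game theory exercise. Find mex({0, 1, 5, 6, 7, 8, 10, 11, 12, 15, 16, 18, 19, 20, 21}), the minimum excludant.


Set = {0, 1, 5, 6, 7, 8, 10, 11, 12, 15, 16, 18, 19, 20, 21}
0 is in the set.
1 is in the set.
2 is NOT in the set. This is the mex.
mex = 2

2


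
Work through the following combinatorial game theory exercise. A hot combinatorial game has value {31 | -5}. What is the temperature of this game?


The game is {31 | -5}, a switch {a | b} with numbers a > b.
Cooling {a | b} by t gives {a - t | b + t}, which stops being hot when a - t = b + t, i.e. at t = (a - b)/2. So the temperature of a switch is (a - b)/2.
Temperature = (Left option - Right option) / 2
= (31 - (-5)) / 2
= 36 / 2
= 18

18


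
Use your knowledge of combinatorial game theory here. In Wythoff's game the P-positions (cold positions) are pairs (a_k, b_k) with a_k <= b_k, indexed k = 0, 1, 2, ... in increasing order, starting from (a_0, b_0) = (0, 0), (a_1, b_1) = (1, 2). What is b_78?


By Wythoff's theorem, a_k = floor(k * phi) and b_k = floor(k * phi^2) = a_k + k, where phi = (1 + sqrt(5))/2 is the golden ratio.
phi = (1 + sqrt(5))/2 = 1.618034
phi^2 = phi + 1 = 2.618034
k = 78
k * phi^2 = 78 * 2.618034 = 204.206651
b_78 = floor(k * phi^2) = 204 (check: a_78 + k = 126 + 78 = 204)

204


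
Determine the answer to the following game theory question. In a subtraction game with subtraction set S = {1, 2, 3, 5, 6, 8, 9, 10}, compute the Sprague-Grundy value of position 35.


The subtraction set is S = {1, 2, 3, 5, 6, 8, 9, 10}.
G(k) = mex{ G(k - s) : s in S, s <= k }. We compute iteratively: G(0) = 0.
G(1) = mex({0}) = 1
G(2) = mex({0, 1}) = 2
G(3) = mex({0, 1, 2}) = 3
G(4) = mex({1, 2, 3}) = 0
G(5) = mex({0, 2, 3}) = 1
G(6) = mex({0, 1, 3}) = 2
G(7) = mex({0, 1, 2}) = 3
G(8) = mex({0, 1, 2, 3}) = 4
G(9) = mex({0, 1, 2, 3, 4}) = 5
G(10) = mex({0, 1, 2, 3, 4, 5}) = 6
G(11) = mex({1, 2, 3, 4, 5, 6}) = 0
G(12) = mex({0, 2, 3, 5, 6}) = 1
G(13) = mex({0, 1, 3, 4, 6}) = 2
G(14) = mex({0, 1, 2, 4, 5}) = 3
G(15) = mex({1, 2, 3, 5, 6}) = 0
G(16) = mex({0, 2, 3, 4, 6}) = 1
G(17) = mex({0, 1, 3, 4, 5}) = 2
G(18) = mex({0, 1, 2, 4, 5, 6}) = 3
G(19) = mex({0, 1, 2, 3, 5, 6}) = 4
G(20) = mex({0, 1, 2, 3, 4, 6}) = 5
Observe that G(11)..G(20) = 0, 1, 2, 3, 0, 1, 2, 3, 4, 5 repeats G(0)..G(9) = 0, 1, 2, 3, 0, 1, 2, 3, 4, 5.
For k >= max(S) = 10, G(k) is determined by the previous 10 values G(k-10)..G(k-1); a window of 10 consecutive values has recurred shifted by 11, so by induction G(k + 11) = G(k) for all k >= 0: the sequence is periodic from the start with period 11.
One period: G(0..10) = 0, 1, 2, 3, 0, 1, 2, 3, 4, 5, 6.
35 mod 11 = 2, so G(35) = G(2) = 2.

2


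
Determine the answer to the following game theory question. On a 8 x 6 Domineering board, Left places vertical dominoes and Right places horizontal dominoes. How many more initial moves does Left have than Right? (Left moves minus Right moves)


Board is 8 x 6 (rows x cols).
Left (vertical) placements: (rows-1) * cols = 7 * 6 = 42
Right (horizontal) placements: rows * (cols-1) = 8 * 5 = 40
Advantage = Left - Right = 42 - 40 = 2

2


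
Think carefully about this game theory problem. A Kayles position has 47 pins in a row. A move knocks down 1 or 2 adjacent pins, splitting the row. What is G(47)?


Kayles: a move removes 1 or 2 adjacent pins from a contiguous row.
Removing pins from a row of k leaves two independent rows (a, b) with a + b = k - 1 (one pin) or a + b = k - 2 (two pins); an end removal gives a = 0.
By Sprague-Grundy, G(k) = mex{ G(a) XOR G(b) } over all these splits. G(0) = 0.
G(1): splits (0,0):0^0=0 -> mex({0}) = 1
G(2): splits (0,1):0^1=1 (0,0):0^0=0 -> mex({0, 1}) = 2
G(3): splits (0,2):0^2=2 (1,1):1^1=0 (0,1):0^1=1 -> mex({0, 1, 2}) = 3
G(4): splits (0,3):0^3=3 (1,2):1^2=3 (0,2):0^2=2 (1,1):1^1=0 -> mex({0, 2, 3}) = 1
G(5): splits (0,4):0^1=1 (1,3):1^3=2 (2,2):2^2=0 (0,3):0^3=3 (1,2):1^2=3 -> mex({0, 1, 2, 3}) = 4
G(6) = mex({0, 1, 2, 4}) = 3
G(7) = mex({0, 1, 3, 4, 5}) = 2
G(8) = mex({0, 2, 3, 5, 6}) = 1
G(9) = mex({0, 1, 2, 3, 6, 7}) = 4
G(10) = mex({0, 1, 3, 4, 5, 7}) = 2
G(11) = mex({0, 1, 2, 3, 4, 5}) = 6
G(12) = mex({0, 1, 2, 3, 5, 6, 7}) = 4
G(13) = mex({0, 2, 3, 4, 6, 7}) = 1
G(14) = mex({0, 1, 4, 5, 6, 7}) = 2
G(15) = mex({0, 1, 2, 3, 4, 5, 6}) = 7
G(16) = mex({0, 2, 3, 5, 6, 7}) = 1
G(17) = mex({0, 1, 2, 3, 5, 6, 7}) = 4
G(18) = mex({0, 1, 2, 4, 5, 6}) = 3
G(19) = mex({0, 1, 3, 4, 5, 7}) = 2
G(20) = mex({0, 2, 3, 4, 5, 6, 7}) = 1
G(21) = mex({0, 1, 2, 3, 5, 6, 7}) = 4
G(22) = mex({0, 1, 2, 3, 4, 5, 7}) = 6
G(23) = mex({0, 1, 2, 3, 4, 5, 6}) = 7
G(24) = mex({0, 1, 2, 3, 5, 6, 7}) = 4
G(25) = mex({0, 2, 3, 4, 6, 7}) = 1
G(26) = mex({0, 1, 3, 4, 5, 6, 7}) = 2
G(27) = mex({0, 1, 2, 3, 4, 5, 6, 7}) = 8
G(28) = mex({0, 1, 2, 3, 4, 6, 7, 8}) = 5
G(29) = mex({0, 1, 2, 3, 5, 6, 7, 8, 9}) = 4
G(30) = mex({0, 1, 2, 3, 4, 5, 6, 9, 10}) = 7
G(31) = mex({0, 1, 3, 4, 5, 7, 10, 11}) = 2
G(32) = mex({0, 2, 3, 4, 5, 6, 7, 9, 11}) = 1
G(33) = mex({0, 1, 2, 3, 4, 5, 6, 7, 9, 12}) = 8
G(34) = mex({0, 1, 2, 3, 4, 5, 7, 8, 11, 12}) = 6
G(35) = mex({0, 1, 2, 3, 4, 5, 6, 8, 9, 10, 11}) = 7
G(36) = mex({0, 1, 2, 3, 5, 6, 7, 9, 10}) = 4
G(37) = mex({0, 2, 3, 4, 6, 7, 9, 10, 11, 12}) = 1
G(38) = mex({0, 1, 3, 4, 5, 6, 7, 9, 10, 11, 12}) = 2
G(39) = mex({0, 1, 2, 4, 5, 6, 7, 9, 10, 12, 14}) = 3
G(40) = mex({0, 2, 3, 4, 6, 7, 11, 12, 14}) = 1
G(41) = mex({0, 1, 2, 3, 5, 6, 7, 9, 10, 11, 12}) = 4
G(42) = mex({0, 1, 2, 3, 4, 5, 6, 9, 10}) = 7
G(43) = mex({0, 1, 3, 4, 5, 7, 9, 10, 12, 15}) = 2
G(44) = mex({0, 2, 3, 4, 5, 6, 7, 9, 10, 12, 15}) = 1
G(45) = mex({0, 1, 2, 3, 4, 5, 6, 7, 9, 10, 12, 14}) = 8
G(46) = mex({0, 1, 3, 4, 5, 7, 8, 11, 12, 14}) = 2
G(47) = mex({0, 1, 2, 3, 4, 5, 6, 8, 9, 10, 11, 12}) = 7
Therefore G(47) = 7.

7


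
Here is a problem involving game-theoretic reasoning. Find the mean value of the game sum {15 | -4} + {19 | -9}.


G1 = {15 | -4}, G2 = {19 | -9}
Each is a switch {a | b} with numbers a > b; its mean value is (a + b)/2, and mean value is additive over game sums: m(G1 + G2) = m(G1) + m(G2).
Mean of G1 = (15 + (-4))/2 = 11/2 = 11/2
Mean of G2 = (19 + (-9))/2 = 10/2 = 5
Mean of G1 + G2 = 11/2 + 5 = 21/2

21/2


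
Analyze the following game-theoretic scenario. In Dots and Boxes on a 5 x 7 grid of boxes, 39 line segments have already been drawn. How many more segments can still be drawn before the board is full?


Grid: 5 x 7 boxes, i.e. 6 rows and 8 columns of dots.
Horizontal edges: (rows + 1) * cols = 6 * 7 = 42
Vertical edges: rows * (cols + 1) = 5 * 8 = 40
Total edges: 42 + 40 = 82
Edges drawn: 39
Remaining: 82 - 39 = 43

43


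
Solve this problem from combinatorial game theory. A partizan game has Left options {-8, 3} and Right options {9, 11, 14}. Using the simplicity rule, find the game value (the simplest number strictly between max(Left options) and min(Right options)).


Left options: {-8, 3}, max = 3
Right options: {9, 11, 14}, min = 9
All options are numbers and max(Left) < min(Right), so by the simplicity theorem the value is the simplest (earliest-born) number strictly between 3 and 9.
Integers 4 through 8 all lie strictly between 3 and 9.
Among integers, the simplest (lowest birthday = smallest |n|; 0 is born on day 0, +-n on day n) is 4.
No non-integer in the interval can be simpler: if x is a non-integer in the interval, then floor(x) or ceil(x) also lies in the interval (the interval contains an integer), and both are proper prefixes of x's sign expansion, i.e. born earlier. So the game value is 4.
Game value = 4

4


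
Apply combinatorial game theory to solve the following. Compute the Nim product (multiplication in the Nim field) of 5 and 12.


Nim multiplication is bilinear over XOR: (u XOR v) * w = (u*w) XOR (v*w).
So we split each operand into its bit components and XOR the pairwise Nim products.
5 = 1 + 4 (as XOR of powers of 2).
12 = 4 + 8 (as XOR of powers of 2).
Using the standard Nim-product table on single bits:
  2*2 = 3,   2*4 = 8,   2*8 = 12,
  4*4 = 6,   4*8 = 11,  8*8 = 13,
and  1*x = x (identity), k*l = l*k (commutative).
Pairwise Nim products:
  1 * 4 = 4
  1 * 8 = 8
  4 * 4 = 6
  4 * 8 = 11
XOR them: 4 XOR 8 XOR 6 XOR 11 = 1.
Result: 5 * 12 = 1 (in Nim).

1


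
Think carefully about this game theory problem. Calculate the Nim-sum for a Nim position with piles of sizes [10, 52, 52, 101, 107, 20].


We need the XOR (exclusive or) of all pile sizes.
After XOR-ing pile 1 (size 10): 0 XOR 10 = 10
After XOR-ing pile 2 (size 52): 10 XOR 52 = 62
After XOR-ing pile 3 (size 52): 62 XOR 52 = 10
After XOR-ing pile 4 (size 101): 10 XOR 101 = 111
After XOR-ing pile 5 (size 107): 111 XOR 107 = 4
After XOR-ing pile 6 (size 20): 4 XOR 20 = 16
The Nim-value of this position is 16.

16


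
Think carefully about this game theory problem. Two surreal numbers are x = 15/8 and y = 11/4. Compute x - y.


x = 15/8, y = 11/4
Converting to common denominator: 8
x = 15/8, y = 22/8
x - y = 15/8 - 11/4 = -7/8

-7/8


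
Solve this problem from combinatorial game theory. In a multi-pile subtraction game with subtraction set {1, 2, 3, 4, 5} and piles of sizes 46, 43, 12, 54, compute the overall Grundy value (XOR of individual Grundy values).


Subtraction set: {1, 2, 3, 4, 5}
For this subtraction set, G(n) = n mod 6 (period = max + 1 = 6).
Pile 1 (size 46): G(46) = 46 mod 6 = 4
Pile 2 (size 43): G(43) = 43 mod 6 = 1
Pile 3 (size 12): G(12) = 12 mod 6 = 0
Pile 4 (size 54): G(54) = 54 mod 6 = 0
Total Grundy value = XOR of all: 4 XOR 1 XOR 0 XOR 0 = 5

5


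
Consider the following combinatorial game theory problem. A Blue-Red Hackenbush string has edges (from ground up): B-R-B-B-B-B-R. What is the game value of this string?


Edges (from ground): B-R-B-B-B-B-R
By Berlekamp's sign-expansion rule, a Blue-Red Hackenbush stalk has the value of the surreal number whose sign sequence is the edge sequence with B -> + and R -> -.
Sign sequence: +-++++-
Trace the sign expansion in the surreal number tree, starting from 0:
Edge 1: B (sign +) -> bounds (0, +inf), value = 1
Edge 2: R (sign -) -> bounds (0, 1), value = 1/2
Edge 3: B (sign +) -> bounds (1/2, 1), value = 3/4
Edge 4: B (sign +) -> bounds (3/4, 1), value = 7/8
Edge 5: B (sign +) -> bounds (7/8, 1), value = 15/16
Edge 6: B (sign +) -> bounds (15/16, 1), value = 31/32
Edge 7: R (sign -) -> bounds (15/16, 31/32), value = 61/64
Game value = 61/64

61/64


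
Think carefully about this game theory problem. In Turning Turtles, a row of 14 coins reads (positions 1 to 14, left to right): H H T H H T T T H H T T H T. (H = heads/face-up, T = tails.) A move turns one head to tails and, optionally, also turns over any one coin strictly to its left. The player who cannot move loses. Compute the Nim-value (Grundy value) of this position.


Coins: H H T H H T T T H H T T H T
Key fact: a single head at position k behaves exactly like a Nim heap of size k (turning it to T and optionally flipping a coin at j < k corresponds to moving the heap from k to j, or to 0), and heads combine as a disjunctive sum (two heads at the same place would cancel, matching j XOR j = 0). So the Nim-value is the XOR of the 1-indexed positions of the heads.
Face-up positions (1-indexed): [1, 2, 4, 5, 9, 10, 13]
XOR 0 with 1: 0 XOR 1 = 1
XOR 1 with 2: 1 XOR 2 = 3
XOR 3 with 4: 3 XOR 4 = 7
XOR 7 with 5: 7 XOR 5 = 2
XOR 2 with 9: 2 XOR 9 = 11
XOR 11 with 10: 11 XOR 10 = 1
XOR 1 with 13: 1 XOR 13 = 12
Nim-value = 12

12


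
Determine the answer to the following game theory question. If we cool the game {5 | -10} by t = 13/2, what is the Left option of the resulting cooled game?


Original game: {5 | -10} (a switch {a | b} with a > b).
Cooling by t (for t below the temperature (a - b)/2 = 15/2) taxes each move by t: {a | b} cooled by t is {a - t | b + t}.
Cooling amount: t = 13/2
Cooled Left option: 5 - 13/2 = -3/2
Cooled Right option: -10 + 13/2 = -7/2
Cooled game: {-3/2 | -7/2}
Left option = -3/2

-3/2


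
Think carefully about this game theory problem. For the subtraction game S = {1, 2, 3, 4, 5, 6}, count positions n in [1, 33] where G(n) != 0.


Subtraction set S = {1, 2, 3, 4, 5, 6}, so G(n) = n mod 7.
G(n) = 0 when n is a multiple of 7.
Multiples of 7 in [1, 33]: 4
N-positions (nonzero Grundy) = 33 - 4 = 29

29


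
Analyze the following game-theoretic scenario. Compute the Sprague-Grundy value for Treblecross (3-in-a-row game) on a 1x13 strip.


Treblecross: place X on empty cells; 3-in-a-row wins.
Playing within two cells of an existing X lets the opponent win at once, so sensible play treats the cells i-2..i+2 around each X as dead. The player left with no safe cell loses, so this is a normal-play take-away game on strips of safe cells.
Placing X at cell i (0-indexed) of a strip of k safe cells leaves independent strips of sizes max(0, i-2) and max(0, k-i-3). Hence G(k) = mex{ G(max(0,i-2)) XOR G(max(0,k-i-3)) : 0 <= i < k }, with G(0) = 0.
G(1): splits (0,0):0^0=0 -> mex({0}) = 1
G(2): splits (0,0):0^0=0 -> mex({0}) = 1
G(3): splits (0,0):0^0=0 -> mex({0}) = 1
G(4): splits (0,1):0^1=1 (0,0):0^0=0 -> mex({0, 1}) = 2
G(5): splits (0,2):0^1=1 (0,1):0^1=1 (0,0):0^0=0 -> mex({0, 1}) = 2
G(6) = mex({1}) = 0
G(7) = mex({0, 1, 2}) = 3
G(8) = mex({0, 1, 2}) = 3
G(9) = mex({0, 2}) = 1
G(10) = mex({0, 2, 3}) = 1
G(11) = mex({0, 3}) = 1
G(12) = mex({1, 3}) = 0
G(13) = mex({0, 1, 2, 3}) = 4
Therefore G(13) = 4.

4


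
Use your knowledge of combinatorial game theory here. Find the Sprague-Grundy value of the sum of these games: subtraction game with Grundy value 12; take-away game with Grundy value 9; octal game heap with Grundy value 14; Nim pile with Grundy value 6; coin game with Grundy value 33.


By the Sprague-Grundy theorem, the Grundy value of a sum of games is the XOR of individual Grundy values.
subtraction game: Grundy value = 12. Running XOR: 0 XOR 12 = 12
take-away game: Grundy value = 9. Running XOR: 12 XOR 9 = 5
octal game heap: Grundy value = 14. Running XOR: 5 XOR 14 = 11
Nim pile: Grundy value = 6. Running XOR: 11 XOR 6 = 13
coin game: Grundy value = 33. Running XOR: 13 XOR 33 = 44
The combined Grundy value is 44.

44


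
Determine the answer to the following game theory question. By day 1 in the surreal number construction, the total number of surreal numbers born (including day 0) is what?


Day 0: {|} = 0 is born. Count = 1.
Day n: the number of surreal numbers born by day n is 2^(n+1) - 1.
By day 0: 2^1 - 1 = 1
By day 1: 2^2 - 1 = 3
By day 1: 3 surreal numbers.

3


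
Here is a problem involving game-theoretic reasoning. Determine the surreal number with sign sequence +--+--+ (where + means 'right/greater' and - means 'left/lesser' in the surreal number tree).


Sign expansion: +--+--+
Rule: track bounds (lo, hi), initially (-inf, +inf). On '+', the current value becomes lo and we move to the simplest number in (value, hi): value + 1 if hi = +inf, otherwise the midpoint (value + hi)/2. On '-', the current value becomes hi and we move to value - 1 if lo = -inf, otherwise the midpoint (lo + value)/2.
Start at 0.
Step 1: sign = +, move right. Bounds: (0, +inf). Value = 1
Step 2: sign = -, move left. Bounds: (0, 1). Value = 1/2
Step 3: sign = -, move left. Bounds: (0, 1/2). Value = 1/4
Step 4: sign = +, move right. Bounds: (1/4, 1/2). Value = 3/8
Step 5: sign = -, move left. Bounds: (1/4, 3/8). Value = 5/16
Step 6: sign = -, move left. Bounds: (1/4, 5/16). Value = 9/32
Step 7: sign = +, move right. Bounds: (9/32, 5/16). Value = 19/64
The surreal number with sign expansion +--+--+ is 19/64.

19/64


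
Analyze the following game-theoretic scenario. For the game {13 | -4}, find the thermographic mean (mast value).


Game = {13 | -4}, a switch {a | b} with numbers a > b.
Its thermograph has left wall a - t and right wall b + t, which meet at t = (a - b)/2, where both equal (a + b)/2. So the mast (mean value) is at (a + b)/2.
Mean = (13 + (-4))/2 = 9/2 = 9/2

9/2


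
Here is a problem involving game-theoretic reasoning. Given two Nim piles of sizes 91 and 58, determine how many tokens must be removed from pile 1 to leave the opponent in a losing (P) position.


Piles: 91 and 58
Current XOR: 91 XOR 58 = 97 (non-zero, so this is an N-position).
To make the XOR zero, we need to find a move that balances the piles.
For pile 1 (size 91): target = 91 XOR 97 = 58
We reduce pile 1 from 91 to 58.
Tokens removed: 91 - 58 = 33
Verification: 58 XOR 58 = 0

33


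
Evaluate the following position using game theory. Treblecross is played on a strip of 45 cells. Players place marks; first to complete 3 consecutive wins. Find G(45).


Treblecross: place X on empty cells; 3-in-a-row wins.
Playing within two cells of an existing X lets the opponent win at once, so sensible play treats the cells i-2..i+2 around each X as dead. The player left with no safe cell loses, so this is a normal-play take-away game on strips of safe cells.
Placing X at cell i (0-indexed) of a strip of k safe cells leaves independent strips of sizes max(0, i-2) and max(0, k-i-3). Hence G(k) = mex{ G(max(0,i-2)) XOR G(max(0,k-i-3)) : 0 <= i < k }, with G(0) = 0.
G(1): splits (0,0):0^0=0 -> mex({0}) = 1
G(2): splits (0,0):0^0=0 -> mex({0}) = 1
G(3): splits (0,0):0^0=0 -> mex({0}) = 1
G(4): splits (0,1):0^1=1 (0,0):0^0=0 -> mex({0, 1}) = 2
G(5): splits (0,2):0^1=1 (0,1):0^1=1 (0,0):0^0=0 -> mex({0, 1}) = 2
G(6) = mex({1}) = 0
G(7) = mex({0, 1, 2}) = 3
G(8) = mex({0, 1, 2}) = 3
G(9) = mex({0, 2}) = 1
G(10) = mex({0, 2, 3}) = 1
G(11) = mex({0, 3}) = 1
G(12) = mex({1, 3}) = 0
G(13) = mex({0, 1, 2, 3}) = 4
G(14) = mex({0, 1, 2}) = 3
G(15) = mex({0, 1, 2}) = 3
G(16) = mex({0, 1, 2, 4}) = 3
G(17) = mex({0, 1, 3, 4}) = 2
G(18) = mex({0, 1, 3, 4}) = 2
G(19) = mex({0, 1, 3, 5}) = 2
G(20) = mex({0, 1, 2, 3, 5}) = 4
G(21) = mex({0, 1, 2, 3, 5}) = 4
G(22) = mex({1, 2, 6}) = 0
G(23) = mex({0, 1, 2, 3, 4, 6}) = 5
G(24) = mex({0, 1, 2, 3, 4}) = 5
G(25) = mex({0, 1, 3, 4, 7}) = 2
G(26) = mex({0, 1, 3, 4, 5, 7}) = 2
G(27) = mex({0, 1, 3, 5}) = 2
G(28) = mex({0, 1, 2, 5}) = 3
G(29) = mex({0, 1, 2, 4, 5, 6}) = 3
G(30) = mex({1, 2, 4, 6}) = 0
G(31) = mex({0, 1, 2, 3, 4, 6}) = 5
G(32) = mex({1, 2, 3, 4, 7}) = 0
G(33) = mex({0, 3, 7}) = 1
G(34) = mex({0, 2, 3, 5, 7}) = 1
G(35) = mex({0, 2, 3, 5, 6}) = 1
G(36) = mex({0, 1, 2, 5, 6}) = 3
G(37) = mex({0, 1, 2, 4, 5, 6}) = 3
G(38) = mex({0, 1, 2, 4}) = 3
G(39) = mex({0, 1, 2, 3, 4, 7}) = 5
G(40) = mex({0, 1, 2, 3, 4, 5, 7}) = 6
G(41) = mex({0, 1, 2, 3, 5, 7}) = 4
G(42) = mex({0, 1, 2, 3, 5, 6, 7}) = 4
G(43) = mex({0, 2, 3, 5, 6}) = 1
G(44) = mex({1, 2, 3, 4, 5, 6}) = 0
G(45) = mex({0, 1, 2, 3, 4, 6, 7}) = 5
Therefore G(45) = 5.

5


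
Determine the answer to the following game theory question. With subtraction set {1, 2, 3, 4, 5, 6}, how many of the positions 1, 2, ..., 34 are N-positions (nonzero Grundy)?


Subtraction set S = {1, 2, 3, 4, 5, 6}, so G(n) = n mod 7.
G(n) = 0 when n is a multiple of 7.
Multiples of 7 in [1, 34]: 4
N-positions (nonzero Grundy) = 34 - 4 = 30

30


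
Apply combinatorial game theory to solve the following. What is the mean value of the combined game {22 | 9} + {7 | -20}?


G1 = {22 | 9}, G2 = {7 | -20}
Each is a switch {a | b} with numbers a > b; its mean value is (a + b)/2, and mean value is additive over game sums: m(G1 + G2) = m(G1) + m(G2).
Mean of G1 = (22 + (9))/2 = 31/2 = 31/2
Mean of G2 = (7 + (-20))/2 = -13/2 = -13/2
Mean of G1 + G2 = 31/2 + -13/2 = 9

9


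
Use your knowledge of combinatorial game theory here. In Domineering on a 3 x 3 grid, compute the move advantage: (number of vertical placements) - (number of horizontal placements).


Board is 3 x 3 (rows x cols).
Left (vertical) placements: (rows-1) * cols = 2 * 3 = 6
Right (horizontal) placements: rows * (cols-1) = 3 * 2 = 6
Advantage = Left - Right = 6 - 6 = 0

0


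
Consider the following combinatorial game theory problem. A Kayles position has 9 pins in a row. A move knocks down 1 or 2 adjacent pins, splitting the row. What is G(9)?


Kayles: a move removes 1 or 2 adjacent pins from a contiguous row.
Removing pins from a row of k leaves two independent rows (a, b) with a + b = k - 1 (one pin) or a + b = k - 2 (two pins); an end removal gives a = 0.
By Sprague-Grundy, G(k) = mex{ G(a) XOR G(b) } over all these splits. G(0) = 0.
G(1): splits (0,0):0^0=0 -> mex({0}) = 1
G(2): splits (0,1):0^1=1 (0,0):0^0=0 -> mex({0, 1}) = 2
G(3): splits (0,2):0^2=2 (1,1):1^1=0 (0,1):0^1=1 -> mex({0, 1, 2}) = 3
G(4): splits (0,3):0^3=3 (1,2):1^2=3 (0,2):0^2=2 (1,1):1^1=0 -> mex({0, 2, 3}) = 1
G(5): splits (0,4):0^1=1 (1,3):1^3=2 (2,2):2^2=0 (0,3):0^3=3 (1,2):1^2=3 -> mex({0, 1, 2, 3}) = 4
G(6) = mex({0, 1, 2, 4}) = 3
G(7) = mex({0, 1, 3, 4, 5}) = 2
G(8) = mex({0, 2, 3, 5, 6}) = 1
G(9) = mex({0, 1, 2, 3, 6, 7}) = 4
Therefore G(9) = 4.

4


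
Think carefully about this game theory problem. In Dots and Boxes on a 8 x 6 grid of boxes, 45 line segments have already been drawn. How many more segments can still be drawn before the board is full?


Grid: 8 x 6 boxes, i.e. 9 rows and 7 columns of dots.
Horizontal edges: (rows + 1) * cols = 9 * 6 = 54
Vertical edges: rows * (cols + 1) = 8 * 7 = 56
Total edges: 54 + 56 = 110
Edges drawn: 45
Remaining: 110 - 45 = 65

65


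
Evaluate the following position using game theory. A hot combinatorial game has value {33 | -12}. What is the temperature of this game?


The game is {33 | -12}, a switch {a | b} with numbers a > b.
Cooling {a | b} by t gives {a - t | b + t}, which stops being hot when a - t = b + t, i.e. at t = (a - b)/2. So the temperature of a switch is (a - b)/2.
Temperature = (Left option - Right option) / 2
= (33 - (-12)) / 2
= 45 / 2
= 45/2

45/2


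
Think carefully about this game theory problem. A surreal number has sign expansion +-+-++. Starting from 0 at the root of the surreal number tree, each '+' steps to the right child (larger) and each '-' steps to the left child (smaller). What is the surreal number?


Sign expansion: +-+-++
Rule: track bounds (lo, hi), initially (-inf, +inf). On '+', the current value becomes lo and we move to the simplest number in (value, hi): value + 1 if hi = +inf, otherwise the midpoint (value + hi)/2. On '-', the current value becomes hi and we move to value - 1 if lo = -inf, otherwise the midpoint (lo + value)/2.
Start at 0.
Step 1: sign = +, move right. Bounds: (0, +inf). Value = 1
Step 2: sign = -, move left. Bounds: (0, 1). Value = 1/2
Step 3: sign = +, move right. Bounds: (1/2, 1). Value = 3/4
Step 4: sign = -, move left. Bounds: (1/2, 3/4). Value = 5/8
Step 5: sign = +, move right. Bounds: (5/8, 3/4). Value = 11/16
Step 6: sign = +, move right. Bounds: (11/16, 3/4). Value = 23/32
The surreal number with sign expansion +-+-++ is 23/32.

23/32


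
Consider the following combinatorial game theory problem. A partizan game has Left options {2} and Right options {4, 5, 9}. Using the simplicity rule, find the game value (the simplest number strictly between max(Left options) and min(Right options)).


Left options: {2}, max = 2
Right options: {4, 5, 9}, min = 4
All options are numbers and max(Left) < min(Right), so by the simplicity theorem the value is the simplest (earliest-born) number strictly between 2 and 4.
The only integer strictly between 2 and 4 is 3.
No non-integer in the interval can be simpler: if x is a non-integer in the interval, then floor(x) or ceil(x) also lies in the interval (the interval contains an integer), and both are proper prefixes of x's sign expansion, i.e. born earlier. So the game value is 3.
Game value = 3

3


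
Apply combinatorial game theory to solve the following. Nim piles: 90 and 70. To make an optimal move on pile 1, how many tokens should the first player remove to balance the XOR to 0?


Piles: 90 and 70
Current XOR: 90 XOR 70 = 28 (non-zero, so this is an N-position).
To make the XOR zero, we need to find a move that balances the piles.
For pile 1 (size 90): target = 90 XOR 28 = 70
We reduce pile 1 from 90 to 70.
Tokens removed: 90 - 70 = 20
Verification: 70 XOR 70 = 0

20


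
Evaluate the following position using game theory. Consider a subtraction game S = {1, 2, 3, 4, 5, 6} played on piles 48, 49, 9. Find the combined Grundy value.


Subtraction set: {1, 2, 3, 4, 5, 6}
For this subtraction set, G(n) = n mod 7 (period = max + 1 = 7).
Pile 1 (size 48): G(48) = 48 mod 7 = 6
Pile 2 (size 49): G(49) = 49 mod 7 = 0
Pile 3 (size 9): G(9) = 9 mod 7 = 2
Total Grundy value = XOR of all: 6 XOR 0 XOR 2 = 4

4


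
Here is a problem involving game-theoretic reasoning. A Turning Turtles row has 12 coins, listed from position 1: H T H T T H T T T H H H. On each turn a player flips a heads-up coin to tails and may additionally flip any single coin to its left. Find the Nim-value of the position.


Coins: H T H T T H T T T H H H
Key fact: a single head at position k behaves exactly like a Nim heap of size k (turning it to T and optionally flipping a coin at j < k corresponds to moving the heap from k to j, or to 0), and heads combine as a disjunctive sum (two heads at the same place would cancel, matching j XOR j = 0). So the Nim-value is the XOR of the 1-indexed positions of the heads.
Face-up positions (1-indexed): [1, 3, 6, 10, 11, 12]
XOR 0 with 1: 0 XOR 1 = 1
XOR 1 with 3: 1 XOR 3 = 2
XOR 2 with 6: 2 XOR 6 = 4
XOR 4 with 10: 4 XOR 10 = 14
XOR 14 with 11: 14 XOR 11 = 5
XOR 5 with 12: 5 XOR 12 = 9
Nim-value = 9

9


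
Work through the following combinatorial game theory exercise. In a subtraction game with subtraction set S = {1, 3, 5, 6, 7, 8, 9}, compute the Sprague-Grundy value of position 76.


The subtraction set is S = {1, 3, 5, 6, 7, 8, 9}.
G(k) = mex{ G(k - s) : s in S, s <= k }. We compute iteratively: G(0) = 0.
G(1) = mex({0}) = 1
G(2) = mex({1}) = 0
G(3) = mex({0}) = 1
G(4) = mex({1}) = 0
G(5) = mex({0}) = 1
G(6) = mex({0, 1}) = 2
G(7) = mex({0, 1, 2}) = 3
G(8) = mex({0, 1, 3}) = 2
G(9) = mex({0, 1, 2}) = 3
G(10) = mex({0, 1, 3}) = 2
G(11) = mex({0, 1, 2}) = 3
G(12) = mex({0, 1, 2, 3}) = 4
G(13) = mex({0, 1, 2, 3, 4}) = 5
G(14) = mex({1, 2, 3, 5}) = 0
G(15) = mex({0, 2, 3, 4}) = 1
G(16) = mex({1, 2, 3, 5}) = 0
G(17) = mex({0, 2, 3, 4}) = 1
G(18) = mex({1, 2, 3, 4, 5}) = 0
G(19) = mex({0, 2, 3, 4, 5}) = 1
G(20) = mex({0, 1, 3, 4, 5}) = 2
G(21) = mex({0, 1, 2, 4, 5}) = 3
G(22) = mex({0, 1, 3, 5}) = 2
Observe that G(14)..G(22) = 0, 1, 0, 1, 0, 1, 2, 3, 2 repeats G(0)..G(8) = 0, 1, 0, 1, 0, 1, 2, 3, 2.
For k >= max(S) = 9, G(k) is determined by the previous 9 values G(k-9)..G(k-1); a window of 9 consecutive values has recurred shifted by 14, so by induction G(k + 14) = G(k) for all k >= 0: the sequence is periodic from the start with period 14.
One period: G(0..13) = 0, 1, 0, 1, 0, 1, 2, 3, 2, 3, 2, 3, 4, 5.
76 mod 14 = 6, so G(76) = G(6) = 2.

2


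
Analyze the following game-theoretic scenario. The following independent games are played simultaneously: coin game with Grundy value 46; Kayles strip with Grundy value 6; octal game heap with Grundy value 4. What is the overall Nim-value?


By the Sprague-Grundy theorem, the Grundy value of a sum of games is the XOR of individual Grundy values.
coin game: Grundy value = 46. Running XOR: 0 XOR 46 = 46
Kayles strip: Grundy value = 6. Running XOR: 46 XOR 6 = 40
octal game heap: Grundy value = 4. Running XOR: 40 XOR 4 = 44
The combined Grundy value is 44.

44


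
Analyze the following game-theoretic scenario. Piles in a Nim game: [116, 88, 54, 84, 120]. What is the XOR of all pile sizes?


We need the XOR (exclusive or) of all pile sizes.
After XOR-ing pile 1 (size 116): 0 XOR 116 = 116
After XOR-ing pile 2 (size 88): 116 XOR 88 = 44
After XOR-ing pile 3 (size 54): 44 XOR 54 = 26
After XOR-ing pile 4 (size 84): 26 XOR 84 = 78
After XOR-ing pile 5 (size 120): 78 XOR 120 = 54
The Nim-value of this position is 54.

54


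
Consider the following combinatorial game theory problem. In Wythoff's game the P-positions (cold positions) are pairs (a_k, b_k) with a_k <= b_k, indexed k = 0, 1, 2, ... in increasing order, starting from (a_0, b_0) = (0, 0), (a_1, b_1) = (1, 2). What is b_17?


By Wythoff's theorem, a_k = floor(k * phi) and b_k = floor(k * phi^2) = a_k + k, where phi = (1 + sqrt(5))/2 is the golden ratio.
phi = (1 + sqrt(5))/2 = 1.618034
phi^2 = phi + 1 = 2.618034
k = 17
k * phi^2 = 17 * 2.618034 = 44.506578
b_17 = floor(k * phi^2) = 44 (check: a_17 + k = 27 + 17 = 44)

44


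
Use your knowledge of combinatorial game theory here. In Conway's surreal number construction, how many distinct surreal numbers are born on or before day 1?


Day 0: {|} = 0 is born. Count = 1.
Day n: the number of surreal numbers born by day n is 2^(n+1) - 1.
By day 0: 2^1 - 1 = 1
By day 1: 2^2 - 1 = 3
By day 1: 3 surreal numbers.

3


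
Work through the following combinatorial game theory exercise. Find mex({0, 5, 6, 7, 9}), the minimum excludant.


Set = {0, 5, 6, 7, 9}
0 is in the set.
1 is NOT in the set. This is the mex.
mex = 1

1


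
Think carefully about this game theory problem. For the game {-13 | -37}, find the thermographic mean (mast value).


Game = {-13 | -37}, a switch {a | b} with numbers a > b.
Its thermograph has left wall a - t and right wall b + t, which meet at t = (a - b)/2, where both equal (a + b)/2. So the mast (mean value) is at (a + b)/2.
Mean = (-13 + (-37))/2 = -50/2 = -25

-25


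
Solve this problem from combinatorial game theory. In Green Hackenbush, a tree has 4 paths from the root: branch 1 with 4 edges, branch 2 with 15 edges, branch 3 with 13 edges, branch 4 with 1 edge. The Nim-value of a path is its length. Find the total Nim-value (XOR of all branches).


The tree has 4 branches from the ground vertex.
In Green Hackenbush, the Nim-value of a simple path of length k is k.
Branch 1: length 4, Nim-value = 4
Branch 2: length 15, Nim-value = 15
Branch 3: length 13, Nim-value = 13
Branch 4: length 1, Nim-value = 1
Total Nim-value = XOR of all branch values:
0 XOR 4 = 4
4 XOR 15 = 11
11 XOR 13 = 6
6 XOR 1 = 7
Nim-value of the tree = 7

7


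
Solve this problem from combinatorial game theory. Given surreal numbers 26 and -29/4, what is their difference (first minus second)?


x = 26, y = -29/4
Converting to common denominator: 4
x = 104/4, y = -29/4
x - y = 26 - -29/4 = 133/4

133/4


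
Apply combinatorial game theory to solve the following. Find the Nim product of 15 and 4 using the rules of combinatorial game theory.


Nim multiplication is bilinear over XOR: (u XOR v) * w = (u*w) XOR (v*w).
So we split each operand into its bit components and XOR the pairwise Nim products.
15 = 1 + 2 + 4 + 8 (as XOR of powers of 2).
4 = 4 (as XOR of powers of 2).
Using the standard Nim-product table on single bits:
  2*2 = 3,   2*4 = 8,   2*8 = 12,
  4*4 = 6,   4*8 = 11,  8*8 = 13,
and  1*x = x (identity), k*l = l*k (commutative).
Pairwise Nim products:
  1 * 4 = 4
  2 * 4 = 8
  4 * 4 = 6
  8 * 4 = 11
XOR them: 4 XOR 8 XOR 6 XOR 11 = 1.
Result: 15 * 4 = 1 (in Nim).

1


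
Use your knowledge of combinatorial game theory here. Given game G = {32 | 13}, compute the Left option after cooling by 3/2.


Original game: {32 | 13} (a switch {a | b} with a > b).
Cooling by t (for t below the temperature (a - b)/2 = 19/2) taxes each move by t: {a | b} cooled by t is {a - t | b + t}.
Cooling amount: t = 3/2
Cooled Left option: 32 - 3/2 = 61/2
Cooled Right option: 13 + 3/2 = 29/2
Cooled game: {61/2 | 29/2}
Left option = 61/2

61/2


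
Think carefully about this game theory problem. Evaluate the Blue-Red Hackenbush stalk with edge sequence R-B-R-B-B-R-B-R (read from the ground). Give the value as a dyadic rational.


Edges (from ground): R-B-R-B-B-R-B-R
By Berlekamp's sign-expansion rule, a Blue-Red Hackenbush stalk has the value of the surreal number whose sign sequence is the edge sequence with B -> + and R -> -.
Sign sequence: -+-++-+-
Trace the sign expansion in the surreal number tree, starting from 0:
Edge 1: R (sign -) -> bounds (-inf, 0), value = -1
Edge 2: B (sign +) -> bounds (-1, 0), value = -1/2
Edge 3: R (sign -) -> bounds (-1, -1/2), value = -3/4
Edge 4: B (sign +) -> bounds (-3/4, -1/2), value = -5/8
Edge 5: B (sign +) -> bounds (-5/8, -1/2), value = -9/16
Edge 6: R (sign -) -> bounds (-5/8, -9/16), value = -19/32
Edge 7: B (sign +) -> bounds (-19/32, -9/16), value = -37/64
Edge 8: R (sign -) -> bounds (-19/32, -37/64), value = -75/128
Game value = -75/128

-75/128


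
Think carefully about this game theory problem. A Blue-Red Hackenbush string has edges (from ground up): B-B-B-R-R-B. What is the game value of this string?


Edges (from ground): B-B-B-R-R-B
By Berlekamp's sign-expansion rule, a Blue-Red Hackenbush stalk has the value of the surreal number whose sign sequence is the edge sequence with B -> + and R -> -.
Sign sequence: +++--+
Trace the sign expansion in the surreal number tree, starting from 0:
Edge 1: B (sign +) -> bounds (0, +inf), value = 1
Edge 2: B (sign +) -> bounds (1, +inf), value = 2
Edge 3: B (sign +) -> bounds (2, +inf), value = 3
Edge 4: R (sign -) -> bounds (2, 3), value = 5/2
Edge 5: R (sign -) -> bounds (2, 5/2), value = 9/4
Edge 6: B (sign +) -> bounds (9/4, 5/2), value = 19/8
Game value = 19/8

19/8


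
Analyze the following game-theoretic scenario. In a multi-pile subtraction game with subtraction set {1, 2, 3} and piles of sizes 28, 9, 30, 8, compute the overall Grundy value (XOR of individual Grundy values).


Subtraction set: {1, 2, 3}
For this subtraction set, G(n) = n mod 4 (period = max + 1 = 4).
Pile 1 (size 28): G(28) = 28 mod 4 = 0
Pile 2 (size 9): G(9) = 9 mod 4 = 1
Pile 3 (size 30): G(30) = 30 mod 4 = 2
Pile 4 (size 8): G(8) = 8 mod 4 = 0
Total Grundy value = XOR of all: 0 XOR 1 XOR 2 XOR 0 = 3

3


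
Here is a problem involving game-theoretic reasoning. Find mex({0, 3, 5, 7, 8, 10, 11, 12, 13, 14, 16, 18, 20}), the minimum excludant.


Set = {0, 3, 5, 7, 8, 10, 11, 12, 13, 14, 16, 18, 20}
0 is in the set.
1 is NOT in the set. This is the mex.
mex = 1

1


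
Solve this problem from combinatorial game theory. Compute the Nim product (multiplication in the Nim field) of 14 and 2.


Nim multiplication is bilinear over XOR: (u XOR v) * w = (u*w) XOR (v*w).
So we split each operand into its bit components and XOR the pairwise Nim products.
14 = 2 + 4 + 8 (as XOR of powers of 2).
2 = 2 (as XOR of powers of 2).
Using the standard Nim-product table on single bits:
  2*2 = 3,   2*4 = 8,   2*8 = 12,
  4*4 = 6,   4*8 = 11,  8*8 = 13,
and  1*x = x (identity), k*l = l*k (commutative).
Pairwise Nim products:
  2 * 2 = 3
  4 * 2 = 8
  8 * 2 = 12
XOR them: 3 XOR 8 XOR 12 = 7.
Result: 14 * 2 = 7 (in Nim).

7


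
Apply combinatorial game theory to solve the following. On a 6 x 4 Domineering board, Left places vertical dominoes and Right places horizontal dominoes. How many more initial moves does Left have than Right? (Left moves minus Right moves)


Board is 6 x 4 (rows x cols).
Left (vertical) placements: (rows-1) * cols = 5 * 4 = 20
Right (horizontal) placements: rows * (cols-1) = 6 * 3 = 18
Advantage = Left - Right = 20 - 18 = 2

2


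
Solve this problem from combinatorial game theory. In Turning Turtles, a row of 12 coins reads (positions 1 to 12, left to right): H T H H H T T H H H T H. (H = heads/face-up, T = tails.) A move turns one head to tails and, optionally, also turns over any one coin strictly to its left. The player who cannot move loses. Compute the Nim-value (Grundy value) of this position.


Coins: H T H H H T T H H H T H
Key fact: a single head at position k behaves exactly like a Nim heap of size k (turning it to T and optionally flipping a coin at j < k corresponds to moving the heap from k to j, or to 0), and heads combine as a disjunctive sum (two heads at the same place would cancel, matching j XOR j = 0). So the Nim-value is the XOR of the 1-indexed positions of the heads.
Face-up positions (1-indexed): [1, 3, 4, 5, 8, 9, 10, 12]
XOR 0 with 1: 0 XOR 1 = 1
XOR 1 with 3: 1 XOR 3 = 2
XOR 2 with 4: 2 XOR 4 = 6
XOR 6 with 5: 6 XOR 5 = 3
XOR 3 with 8: 3 XOR 8 = 11
XOR 11 with 9: 11 XOR 9 = 2
XOR 2 with 10: 2 XOR 10 = 8
XOR 8 with 12: 8 XOR 12 = 4
Nim-value = 4

4


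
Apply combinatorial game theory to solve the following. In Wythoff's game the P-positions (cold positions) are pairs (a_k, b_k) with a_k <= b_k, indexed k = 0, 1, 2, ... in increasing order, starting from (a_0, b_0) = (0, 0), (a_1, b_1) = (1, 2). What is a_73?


By Wythoff's theorem, a_k = floor(k * phi) and b_k = floor(k * phi^2) = a_k + k, where phi = (1 + sqrt(5))/2 is the golden ratio.
phi = (1 + sqrt(5))/2 = 1.618034
k = 73
k * phi = 73 * 1.618034 = 118.116481
a_73 = floor(k * phi) = 118

118


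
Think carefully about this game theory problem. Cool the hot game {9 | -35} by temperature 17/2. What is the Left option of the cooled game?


Original game: {9 | -35} (a switch {a | b} with a > b).
Cooling by t (for t below the temperature (a - b)/2 = 22) taxes each move by t: {a | b} cooled by t is {a - t | b + t}.
Cooling amount: t = 17/2
Cooled Left option: 9 - 17/2 = 1/2
Cooled Right option: -35 + 17/2 = -53/2
Cooled game: {1/2 | -53/2}
Left option = 1/2

1/2


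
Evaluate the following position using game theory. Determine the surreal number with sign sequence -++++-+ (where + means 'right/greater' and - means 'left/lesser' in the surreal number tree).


Sign expansion: -++++-+
Rule: track bounds (lo, hi), initially (-inf, +inf). On '+', the current value becomes lo and we move to the simplest number in (value, hi): value + 1 if hi = +inf, otherwise the midpoint (value + hi)/2. On '-', the current value becomes hi and we move to value - 1 if lo = -inf, otherwise the midpoint (lo + value)/2.
Start at 0.
Step 1: sign = -, move left. Bounds: (-inf, 0). Value = -1
Step 2: sign = +, move right. Bounds: (-1, 0). Value = -1/2
Step 3: sign = +, move right. Bounds: (-1/2, 0). Value = -1/4
Step 4: sign = +, move right. Bounds: (-1/4, 0). Value = -1/8
Step 5: sign = +, move right. Bounds: (-1/8, 0). Value = -1/16
Step 6: sign = -, move left. Bounds: (-1/8, -1/16). Value = -3/32
Step 7: sign = +, move right. Bounds: (-3/32, -1/16). Value = -5/64
The surreal number with sign expansion -++++-+ is -5/64.

-5/64


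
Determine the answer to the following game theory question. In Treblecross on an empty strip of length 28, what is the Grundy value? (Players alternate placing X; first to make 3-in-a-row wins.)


Treblecross: place X on empty cells; 3-in-a-row wins.
Playing within two cells of an existing X lets the opponent win at once, so sensible play treats the cells i-2..i+2 around each X as dead. The player left with no safe cell loses, so this is a normal-play take-away game on strips of safe cells.
Placing X at cell i (0-indexed) of a strip of k safe cells leaves independent strips of sizes max(0, i-2) and max(0, k-i-3). Hence G(k) = mex{ G(max(0,i-2)) XOR G(max(0,k-i-3)) : 0 <= i < k }, with G(0) = 0.
G(1): splits (0,0):0^0=0 -> mex({0}) = 1
G(2): splits (0,0):0^0=0 -> mex({0}) = 1
G(3): splits (0,0):0^0=0 -> mex({0}) = 1
G(4): splits (0,1):0^1=1 (0,0):0^0=0 -> mex({0, 1}) = 2
G(5): splits (0,2):0^1=1 (0,1):0^1=1 (0,0):0^0=0 -> mex({0, 1}) = 2
G(6) = mex({1}) = 0
G(7) = mex({0, 1, 2}) = 3
G(8) = mex({0, 1, 2}) = 3
G(9) = mex({0, 2}) = 1
G(10) = mex({0, 2, 3}) = 1
G(11) = mex({0, 3}) = 1
G(12) = mex({1, 3}) = 0
G(13) = mex({0, 1, 2, 3}) = 4
G(14) = mex({0, 1, 2}) = 3
G(15) = mex({0, 1, 2}) = 3
G(16) = mex({0, 1, 2, 4}) = 3
G(17) = mex({0, 1, 3, 4}) = 2
G(18) = mex({0, 1, 3, 4}) = 2
G(19) = mex({0, 1, 3, 5}) = 2
G(20) = mex({0, 1, 2, 3, 5}) = 4
G(21) = mex({0, 1, 2, 3, 5}) = 4
G(22) = mex({1, 2, 6}) = 0
G(23) = mex({0, 1, 2, 3, 4, 6}) = 5
G(24) = mex({0, 1, 2, 3, 4}) = 5
G(25) = mex({0, 1, 3, 4, 7}) = 2
G(26) = mex({0, 1, 3, 4, 5, 7}) = 2
G(27) = mex({0, 1, 3, 5}) = 2
G(28) = mex({0, 1, 2, 5}) = 3
Therefore G(28) = 3.

3


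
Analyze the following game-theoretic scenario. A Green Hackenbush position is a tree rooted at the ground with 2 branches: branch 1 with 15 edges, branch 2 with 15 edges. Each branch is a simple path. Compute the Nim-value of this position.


The tree has 2 branches from the ground vertex.
In Green Hackenbush, the Nim-value of a simple path of length k is k.
Branch 1: length 15, Nim-value = 15
Branch 2: length 15, Nim-value = 15
Total Nim-value = XOR of all branch values:
0 XOR 15 = 15
15 XOR 15 = 0
Nim-value of the tree = 0

0


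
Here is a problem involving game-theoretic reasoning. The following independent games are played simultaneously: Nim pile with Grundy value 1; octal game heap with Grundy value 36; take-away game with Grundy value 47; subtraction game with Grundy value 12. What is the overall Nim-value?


By the Sprague-Grundy theorem, the Grundy value of a sum of games is the XOR of individual Grundy values.
Nim pile: Grundy value = 1. Running XOR: 0 XOR 1 = 1
octal game heap: Grundy value = 36. Running XOR: 1 XOR 36 = 37
take-away game: Grundy value = 47. Running XOR: 37 XOR 47 = 10
subtraction game: Grundy value = 12. Running XOR: 10 XOR 12 = 6
The combined Grundy value is 6.

6
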